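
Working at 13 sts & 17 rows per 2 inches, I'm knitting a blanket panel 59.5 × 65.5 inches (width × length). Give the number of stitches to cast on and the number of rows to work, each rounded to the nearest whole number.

Cast on 387 stitches and work 557 rows.

Stitch gauge = 13/2 = 6.5 sts/in; 59.5 × 6.5 = 386.75 → 387 sts.
Row gauge = 17/2 = 8.5 rows/in; 65.5 × 8.5 = 556.75 → 557 rows.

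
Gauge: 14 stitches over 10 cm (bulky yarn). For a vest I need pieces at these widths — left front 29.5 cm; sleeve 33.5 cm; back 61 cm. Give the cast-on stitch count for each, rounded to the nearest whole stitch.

left front 41; sleeve 47; back 85.

Rate = 14/10 = 1.4 sts per cm.
left front: 29.5 × 1.4 = 41.30 → 41.
sleeve: 33.5 × 1.4 = 46.90 → 47.
back: 61 × 1.4 = 85.40 → 85.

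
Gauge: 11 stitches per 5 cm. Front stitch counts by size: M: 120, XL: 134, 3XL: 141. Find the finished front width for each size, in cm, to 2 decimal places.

M 54.55 cm; XL 60.91 cm; 3XL 64.09 cm.

11/5 = 2.2 sts per cm.
M: 120 / 2.2 = 54.545 → 54.55 cm.
XL: 134 / 2.2 = 60.909 → 60.91 cm.
3XL: 141 / 2.2 = 64.091 → 64.09 cm.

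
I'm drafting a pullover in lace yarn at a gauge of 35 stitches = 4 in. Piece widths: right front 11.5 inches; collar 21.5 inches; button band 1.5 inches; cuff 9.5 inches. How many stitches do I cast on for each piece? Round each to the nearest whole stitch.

Rate = 35/4 = 8.75 sts per in.
right front: 11.5 × 8.75 = 100.62 → 101.
collar: 21.5 × 8.75 = 188.12 → 188.
button band: 1.5 × 8.75 = 13.12 → 13.
cuff: 9.5 × 8.75 = 83.12 → 83.

right front 101; collar 188; button band 13; cuff 83.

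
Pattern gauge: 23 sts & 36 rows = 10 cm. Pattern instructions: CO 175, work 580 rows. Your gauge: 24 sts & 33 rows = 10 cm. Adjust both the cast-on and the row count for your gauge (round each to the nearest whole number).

Cast on 183 stitches; work 532 rows.

Stitches: 175 × 24/23 = 182.61 → 183.
Rows: 580 × 33/36 = 531.67 → 532.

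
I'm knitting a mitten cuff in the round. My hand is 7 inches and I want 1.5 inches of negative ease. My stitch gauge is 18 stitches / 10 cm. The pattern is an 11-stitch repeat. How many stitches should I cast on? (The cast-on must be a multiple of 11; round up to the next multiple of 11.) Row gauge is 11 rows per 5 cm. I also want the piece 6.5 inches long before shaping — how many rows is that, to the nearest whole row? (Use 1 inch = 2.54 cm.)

Finished = 7 − 1.5 = 5.5 inches.
5.5 inches × 2.54 = 13.97 cm.
18/10 = 1.8 sts per cm; 13.97 × 1.8 = 25.15 sts.
Next multiple of 11 → 33.
6.5 inches = 16.51 cm; × 2.2 = 36.32 → 36 rows.

Cast on 33 stitches; work 36 rows.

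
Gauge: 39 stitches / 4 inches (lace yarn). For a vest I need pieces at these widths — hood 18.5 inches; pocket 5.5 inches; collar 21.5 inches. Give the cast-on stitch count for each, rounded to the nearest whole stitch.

hood 180; pocket 54; collar 210.

Rate = 39/4 = 9.75 sts per in.
hood: 18.5 × 9.75 = 180.38 → 180.
pocket: 5.5 × 9.75 = 53.62 → 54.
collar: 21.5 × 9.75 = 209.62 → 210.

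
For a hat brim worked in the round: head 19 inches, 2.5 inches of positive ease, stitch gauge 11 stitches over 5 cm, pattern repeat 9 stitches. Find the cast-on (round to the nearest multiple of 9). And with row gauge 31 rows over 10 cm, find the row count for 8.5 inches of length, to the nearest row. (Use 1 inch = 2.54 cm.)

Cast on 117 stitches; work 67 rows.

Finished = 19 + 2.5 = 21.5 inches.
21.5 inches × 2.54 = 54.61 cm.
11/5 = 2.2 sts per cm; 54.61 × 2.2 = 120.14 sts.
Nearest multiple of 9 → 117.
8.5 inches = 21.59 cm; × 3.1 = 66.93 → 67 rows.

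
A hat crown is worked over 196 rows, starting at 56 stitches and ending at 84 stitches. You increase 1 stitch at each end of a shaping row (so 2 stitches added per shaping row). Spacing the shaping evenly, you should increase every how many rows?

Increase every 14th row.

Stitches to add: |84 − 56| = 28.
Shaping rows needed: 28 / 2 = 14.
196 rows / 14 = every 14 rows.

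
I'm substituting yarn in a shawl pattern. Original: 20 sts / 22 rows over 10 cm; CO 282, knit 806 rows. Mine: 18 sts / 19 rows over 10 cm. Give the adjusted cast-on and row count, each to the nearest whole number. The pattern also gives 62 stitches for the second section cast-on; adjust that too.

Stitches: 282 × 18/20 = 253.80 → 254.
Rows: 806 × 19/22 = 696.09 → 696.
second section cast-on: 62 × 18/20 = 55.80 → 56.

Cast on 254 stitches; work 696 rows; second section cast-on 56 stitches.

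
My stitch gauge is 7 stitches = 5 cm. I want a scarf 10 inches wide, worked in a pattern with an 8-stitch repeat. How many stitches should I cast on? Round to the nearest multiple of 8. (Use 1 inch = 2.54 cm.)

CO 32 sts.

10 in = 10 × 2.54 = 25.40 cm.
7 / 5 = 1.4 sts/cm.
25.40 × 1.4 = 35.56 sts.
→ 32.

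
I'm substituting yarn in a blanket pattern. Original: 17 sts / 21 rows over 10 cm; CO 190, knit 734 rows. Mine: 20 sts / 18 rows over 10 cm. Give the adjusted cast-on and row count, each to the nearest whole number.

Cast on 224 stitches; work 629 rows.

Stitches: 190 × 20/17 = 223.53 → 224.
Rows: 734 × 18/21 = 629.14 → 629.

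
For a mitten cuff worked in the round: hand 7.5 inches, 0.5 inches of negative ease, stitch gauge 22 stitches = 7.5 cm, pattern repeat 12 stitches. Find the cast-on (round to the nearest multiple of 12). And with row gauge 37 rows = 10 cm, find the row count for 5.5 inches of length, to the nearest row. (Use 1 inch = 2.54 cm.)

Finished = 7.5 − 0.5 = 7 inches.
7 inches × 2.54 = 17.78 cm.
22/7.5 = 2.933 sts per cm; 17.78 × 2.933 = 52.15 sts.
Nearest multiple of 12 → 48.
5.5 inches = 13.97 cm; × 3.7 = 51.69 → 52 rows.

Cast on 48 stitches; work 52 rows.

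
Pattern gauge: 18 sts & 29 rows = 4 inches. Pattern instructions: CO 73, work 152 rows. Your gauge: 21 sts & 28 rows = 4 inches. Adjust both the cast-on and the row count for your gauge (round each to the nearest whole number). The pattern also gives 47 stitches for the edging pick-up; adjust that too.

Cast on 85 stitches; work 147 rows; edging pick-up 55 stitches.

Stitches: 73 × 21/18 = 85.17 → 85.
Rows: 152 × 28/29 = 146.76 → 147.
edging pick-up: 47 × 21/18 = 54.83 → 55.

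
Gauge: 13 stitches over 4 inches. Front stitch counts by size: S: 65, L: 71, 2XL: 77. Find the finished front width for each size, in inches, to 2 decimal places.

13/4 = 3.25 sts per in.
S: 65 / 3.25 = 20.000 → 20.00 in.
L: 71 / 3.25 = 21.846 → 21.85 in.
2XL: 77 / 3.25 = 23.692 → 23.69 in.

S 20.00 inches; L 21.85 inches; 2XL 23.69 inches.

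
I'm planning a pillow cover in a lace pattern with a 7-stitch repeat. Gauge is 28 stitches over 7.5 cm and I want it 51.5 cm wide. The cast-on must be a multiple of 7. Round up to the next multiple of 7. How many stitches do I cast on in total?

28 / 7.5 = 3.733 sts per cm.
51.5 × 3.733 = 192.27 sts.
Next multiple of 7: 196.

196 stitches.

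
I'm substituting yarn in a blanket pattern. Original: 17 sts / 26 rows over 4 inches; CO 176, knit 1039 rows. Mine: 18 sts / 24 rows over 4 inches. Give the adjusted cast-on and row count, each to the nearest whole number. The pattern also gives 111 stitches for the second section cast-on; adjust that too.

Stitches: 176 × 18/17 = 186.35 → 186.
Rows: 1039 × 24/26 = 959.08 → 959.
second section cast-on: 111 × 18/17 = 117.53 → 118.

Cast on 186 stitches; work 959 rows; second section cast-on 118 stitches.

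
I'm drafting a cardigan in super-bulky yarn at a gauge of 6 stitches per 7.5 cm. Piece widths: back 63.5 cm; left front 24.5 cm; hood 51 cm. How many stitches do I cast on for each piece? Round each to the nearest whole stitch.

Rate = 6/7.5 = 0.8 sts per cm.
back: 63.5 × 0.8 = 50.80 → 51.
left front: 24.5 × 0.8 = 19.60 → 20.
hood: 51 × 0.8 = 40.80 → 41.

back 51; left front 20; hood 41.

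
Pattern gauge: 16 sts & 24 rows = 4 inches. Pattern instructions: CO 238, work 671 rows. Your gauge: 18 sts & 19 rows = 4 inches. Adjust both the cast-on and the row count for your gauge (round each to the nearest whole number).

Stitches: 238 × 18/16 = 267.75 → 268.
Rows: 671 × 19/24 = 531.21 → 531.

Cast on 268 stitches; work 531 rows.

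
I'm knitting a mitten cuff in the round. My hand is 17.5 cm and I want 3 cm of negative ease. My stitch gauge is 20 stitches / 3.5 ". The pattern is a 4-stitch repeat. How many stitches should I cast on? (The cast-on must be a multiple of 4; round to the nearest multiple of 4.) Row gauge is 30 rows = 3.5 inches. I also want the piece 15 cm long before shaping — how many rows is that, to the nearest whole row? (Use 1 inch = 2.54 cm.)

Finished = 17.5 − 3 = 14.5 cm.
14.5 cm × 1/2.54 = 5.71 inches.
20/3.5 = 5.714 sts per in; 5.71 × 5.714 = 32.62 sts.
Nearest multiple of 4 → 32.
15 cm = 5.91 inches; × 8.571 = 50.62 → 51 rows.

Cast on 32 stitches; work 51 rows.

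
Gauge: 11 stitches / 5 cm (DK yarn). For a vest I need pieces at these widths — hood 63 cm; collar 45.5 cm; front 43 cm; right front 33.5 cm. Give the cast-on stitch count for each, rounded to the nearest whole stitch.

Rate = 11/5 = 2.2 sts per cm.
hood: 63 × 2.2 = 138.60 → 139.
collar: 45.5 × 2.2 = 100.10 → 100.
front: 43 × 2.2 = 94.60 → 95.
right front: 33.5 × 2.2 = 73.70 → 74.

hood 139; collar 100; front 95; right front 74.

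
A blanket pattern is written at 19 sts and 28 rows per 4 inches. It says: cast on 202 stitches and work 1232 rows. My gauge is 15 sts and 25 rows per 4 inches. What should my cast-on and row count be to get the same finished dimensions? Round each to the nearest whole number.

Stitches: 202 × 15/19 = 159.47 → 159.
Rows: 1232 × 25/28 = 1100.00 → 1100.

Cast on 159 stitches; work 1100 rows.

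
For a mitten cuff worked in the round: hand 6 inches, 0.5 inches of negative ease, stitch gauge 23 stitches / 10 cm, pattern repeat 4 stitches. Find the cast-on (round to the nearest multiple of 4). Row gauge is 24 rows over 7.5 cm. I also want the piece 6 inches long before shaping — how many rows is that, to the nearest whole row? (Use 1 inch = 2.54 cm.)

Cast on 32 stitches; work 49 rows.

Finished = 6 − 0.5 = 5.5 inches.
5.5 inches × 2.54 = 13.97 cm.
23/10 = 2.3 sts per cm; 13.97 × 2.3 = 32.13 sts.
Nearest multiple of 4 → 32.
6 inches = 15.24 cm; × 3.2 = 48.77 → 49 rows.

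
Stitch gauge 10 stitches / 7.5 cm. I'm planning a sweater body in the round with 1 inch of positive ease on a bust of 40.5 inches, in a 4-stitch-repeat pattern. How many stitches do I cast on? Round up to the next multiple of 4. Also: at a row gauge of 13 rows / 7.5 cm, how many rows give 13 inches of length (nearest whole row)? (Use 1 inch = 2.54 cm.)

Finished = 40.5 + 1 = 41.5 inches.
41.5 inches × 2.54 = 105.41 cm.
10/7.5 = 1.333 sts per cm; 105.41 × 1.333 = 140.55 sts.
Next multiple of 4 → 144.
13 inches = 33.02 cm; × 1.733 = 57.23 → 57 rows.

Cast on 144 stitches; work 57 rows.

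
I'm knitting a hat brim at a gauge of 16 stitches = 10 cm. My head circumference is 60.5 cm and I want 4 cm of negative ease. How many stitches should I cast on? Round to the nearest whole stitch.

CO 90 sts.

Finished = 60.5 − 4 = 56.5 cm.
16 / 10 = 1.6 sts per cm.
56.50 × 1.6 = 90.40 sts.
→ 90 sts.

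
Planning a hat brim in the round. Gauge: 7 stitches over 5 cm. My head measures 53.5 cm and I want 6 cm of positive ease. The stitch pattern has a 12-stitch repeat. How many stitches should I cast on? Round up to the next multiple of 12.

CO 84 sts.

Finished = 53.5 + 6 = 59.5 cm.
7 / 5 = 1.4 sts/cm.
59.5 × 1.4 = 83.30 sts.
Next multiple of 12: 84.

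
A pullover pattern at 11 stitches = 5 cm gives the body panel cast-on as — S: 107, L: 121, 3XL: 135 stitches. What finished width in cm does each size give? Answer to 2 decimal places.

S 48.64 cm; L 55.00 cm; 3XL 61.36 cm.

11/5 = 2.2 sts per cm.
S: 107 / 2.2 = 48.636 → 48.64 cm.
L: 121 / 2.2 = 55.000 → 55.00 cm.
3XL: 135 / 2.2 = 61.364 → 61.36 cm.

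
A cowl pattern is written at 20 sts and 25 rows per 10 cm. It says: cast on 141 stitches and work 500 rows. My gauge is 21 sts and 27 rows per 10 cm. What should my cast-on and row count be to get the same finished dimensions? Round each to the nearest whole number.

Stitches: 141 × 21/20 = 148.05 → 148.
Rows: 500 × 27/25 = 540.00 → 540.

Cast on 148 stitches; work 540 rows.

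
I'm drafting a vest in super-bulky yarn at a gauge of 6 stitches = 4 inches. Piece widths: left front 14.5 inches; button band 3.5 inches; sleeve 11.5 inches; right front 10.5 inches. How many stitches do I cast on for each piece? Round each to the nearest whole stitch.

Rate = 6/4 = 1.5 sts per in.
left front: 14.5 × 1.5 = 21.75 → 22.
button band: 3.5 × 1.5 = 5.25 → 5.
sleeve: 11.5 × 1.5 = 17.25 → 17.
right front: 10.5 × 1.5 = 15.75 → 16.

left front 22; button band 5; sleeve 17; right front 16.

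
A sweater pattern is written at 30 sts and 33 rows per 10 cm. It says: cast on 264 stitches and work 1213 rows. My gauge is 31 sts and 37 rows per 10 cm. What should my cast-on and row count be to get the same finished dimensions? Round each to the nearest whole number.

Cast on 273 stitches; work 1360 rows.

Stitches: 264 × 31/30 = 272.80 → 273.
Rows: 1213 × 37/33 = 1360.03 → 1360.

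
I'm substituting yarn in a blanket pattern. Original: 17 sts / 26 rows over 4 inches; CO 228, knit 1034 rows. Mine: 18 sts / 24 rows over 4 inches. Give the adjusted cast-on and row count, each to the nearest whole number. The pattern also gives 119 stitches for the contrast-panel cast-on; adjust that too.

Stitches: 228 × 18/17 = 241.41 → 241.
Rows: 1034 × 24/26 = 954.46 → 954.
contrast-panel cast-on: 119 × 18/17 = 126.00 → 126.

Cast on 241 stitches; work 954 rows; contrast-panel cast-on 126 stitches.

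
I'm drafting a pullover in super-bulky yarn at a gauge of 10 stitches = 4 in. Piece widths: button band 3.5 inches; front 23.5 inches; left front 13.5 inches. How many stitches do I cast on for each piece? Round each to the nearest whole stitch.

Rate = 10/4 = 2.5 sts per in.
button band: 3.5 × 2.5 = 8.75 → 9.
front: 23.5 × 2.5 = 58.75 → 59.
left front: 13.5 × 2.5 = 33.75 → 34.

button band 9; front 59; left front 34.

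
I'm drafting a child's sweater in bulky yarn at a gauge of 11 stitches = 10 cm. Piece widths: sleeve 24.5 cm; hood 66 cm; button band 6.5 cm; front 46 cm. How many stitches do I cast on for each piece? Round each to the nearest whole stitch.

sleeve 27; hood 73; button band 7; front 51.

Rate = 11/10 = 1.1 sts per cm.
sleeve: 24.5 × 1.1 = 26.95 → 27.
hood: 66 × 1.1 = 72.60 → 73.
button band: 6.5 × 1.1 = 7.15 → 7.
front: 46 × 1.1 = 50.60 → 51.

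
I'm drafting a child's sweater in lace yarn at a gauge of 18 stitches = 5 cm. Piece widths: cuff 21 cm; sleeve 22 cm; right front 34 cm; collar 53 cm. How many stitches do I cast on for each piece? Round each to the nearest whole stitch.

Rate = 18/5 = 3.6 sts per cm.
cuff: 21 × 3.6 = 75.60 → 76.
sleeve: 22 × 3.6 = 79.20 → 79.
right front: 34 × 3.6 = 122.40 → 122.
collar: 53 × 3.6 = 190.80 → 191.

cuff 76; sleeve 79; right front 122; collar 191.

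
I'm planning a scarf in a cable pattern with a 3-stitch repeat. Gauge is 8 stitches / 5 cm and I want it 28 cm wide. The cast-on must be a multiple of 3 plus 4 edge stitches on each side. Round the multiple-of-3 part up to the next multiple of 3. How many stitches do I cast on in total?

8 / 5 = 1.6 sts per cm.
28 × 1.6 = 44.80 sts.
Less 8 edge sts → 36.80 for the repeat.
Next multiple of 3: 39.
Add back 8 edge sts → 47.

Cast on 47 stitches.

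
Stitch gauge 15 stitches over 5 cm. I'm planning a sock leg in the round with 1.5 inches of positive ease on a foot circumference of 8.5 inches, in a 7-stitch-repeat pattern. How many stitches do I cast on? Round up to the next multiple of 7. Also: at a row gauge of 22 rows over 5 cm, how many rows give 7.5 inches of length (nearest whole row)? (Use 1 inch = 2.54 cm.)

Finished = 8.5 + 1.5 = 10 inches.
10 inches × 2.54 = 25.40 cm.
15/5 = 3 sts per cm; 25.40 × 3 = 76.20 sts.
Next multiple of 7 → 77.
7.5 inches = 19.05 cm; × 4.4 = 83.82 → 84 rows.

Cast on 77 stitches; work 84 rows.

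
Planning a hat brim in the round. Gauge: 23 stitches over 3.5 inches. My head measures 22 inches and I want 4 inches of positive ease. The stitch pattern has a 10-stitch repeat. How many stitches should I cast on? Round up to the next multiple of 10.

Finished = 22 + 4 = 26 inches.
23 / 3.5 = 6.571 sts/in.
26 × 6.571 = 170.86 sts.
Next multiple of 10: 180.

CO 180 sts.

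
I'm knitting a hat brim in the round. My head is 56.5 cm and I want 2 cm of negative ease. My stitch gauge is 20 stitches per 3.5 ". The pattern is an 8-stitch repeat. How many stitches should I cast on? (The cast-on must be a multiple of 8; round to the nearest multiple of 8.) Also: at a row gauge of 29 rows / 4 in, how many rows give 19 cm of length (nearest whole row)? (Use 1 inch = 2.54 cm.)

Finished = 56.5 − 2 = 54.5 cm.
54.5 cm × 1/2.54 = 21.46 inches.
20/3.5 = 5.714 sts per in; 21.46 × 5.714 = 122.61 sts.
Nearest multiple of 8 → 120.
19 cm = 7.48 inches; × 7.25 = 54.23 → 54 rows.

Cast on 120 stitches; work 54 rows.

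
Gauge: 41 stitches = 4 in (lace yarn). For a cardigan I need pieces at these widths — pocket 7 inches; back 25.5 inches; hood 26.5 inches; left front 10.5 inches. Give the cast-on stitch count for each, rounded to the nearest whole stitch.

pocket 72; back 261; hood 272; left front 108.

Rate = 41/4 = 10.25 sts per in.
pocket: 7 × 10.25 = 71.75 → 72.
back: 25.5 × 10.25 = 261.38 → 261.
hood: 26.5 × 10.25 = 271.62 → 272.
left front: 10.5 × 10.25 = 107.62 → 108.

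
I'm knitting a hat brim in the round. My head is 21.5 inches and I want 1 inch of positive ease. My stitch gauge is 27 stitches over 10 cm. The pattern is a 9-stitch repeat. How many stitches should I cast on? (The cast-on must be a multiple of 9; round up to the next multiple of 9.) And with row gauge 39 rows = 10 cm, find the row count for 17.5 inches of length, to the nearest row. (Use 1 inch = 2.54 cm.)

Cast on 162 stitches; work 173 rows.

Finished = 21.5 + 1 = 22.5 inches.
22.5 inches × 2.54 = 57.15 cm.
27/10 = 2.7 sts per cm; 57.15 × 2.7 = 154.31 sts.
Next multiple of 9 → 162.
17.5 inches = 44.45 cm; × 3.9 = 173.35 → 173 rows.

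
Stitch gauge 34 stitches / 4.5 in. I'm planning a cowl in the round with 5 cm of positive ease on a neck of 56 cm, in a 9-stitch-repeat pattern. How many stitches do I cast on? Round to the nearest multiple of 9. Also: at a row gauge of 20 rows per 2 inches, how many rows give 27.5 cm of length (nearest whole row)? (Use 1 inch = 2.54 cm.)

Cast on 180 stitches; work 108 rows.

Finished = 56 + 5 = 61 cm.
61 cm × 1/2.54 = 24.02 inches.
34/4.5 = 7.556 sts per in; 24.02 × 7.556 = 181.45 sts.
Nearest multiple of 9 → 180.
27.5 cm = 10.83 inches; × 10 = 108.27 → 108 rows.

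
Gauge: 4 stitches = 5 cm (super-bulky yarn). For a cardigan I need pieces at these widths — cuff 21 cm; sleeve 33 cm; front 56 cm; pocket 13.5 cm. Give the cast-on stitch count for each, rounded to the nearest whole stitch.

cuff 17; sleeve 26; front 45; pocket 11.

Rate = 4/5 = 0.8 sts per cm.
cuff: 21 × 0.8 = 16.80 → 17.
sleeve: 33 × 0.8 = 26.40 → 26.
front: 56 × 0.8 = 44.80 → 45.
pocket: 13.5 × 0.8 = 10.80 → 11.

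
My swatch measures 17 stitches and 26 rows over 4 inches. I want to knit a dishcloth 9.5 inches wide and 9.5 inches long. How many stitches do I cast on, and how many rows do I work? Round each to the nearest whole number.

Stitch gauge = 17/4 = 4.25 sts/in; 9.5 × 4.25 = 40.38 → 40 sts.
Row gauge = 26/4 = 6.5 rows/in; 9.5 × 6.5 = 61.75 → 62 rows.

Cast on 40 stitches and work 62 rows.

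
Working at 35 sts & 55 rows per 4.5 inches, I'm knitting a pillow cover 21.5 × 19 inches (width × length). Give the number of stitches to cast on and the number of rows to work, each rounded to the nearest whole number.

Stitch gauge = 35/4.5 = 7.778 sts/in; 21.5 × 7.778 = 167.22 → 167 sts.
Row gauge = 55/4.5 = 12.222 rows/in; 19 × 12.222 = 232.22 → 232 rows.

Cast on 167 stitches and work 232 rows.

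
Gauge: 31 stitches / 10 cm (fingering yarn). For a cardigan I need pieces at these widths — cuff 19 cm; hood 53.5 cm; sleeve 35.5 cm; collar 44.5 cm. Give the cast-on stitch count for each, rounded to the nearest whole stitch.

Rate = 31/10 = 3.1 sts per cm.
cuff: 19 × 3.1 = 58.90 → 59.
hood: 53.5 × 3.1 = 165.85 → 166.
sleeve: 35.5 × 3.1 = 110.05 → 110.
collar: 44.5 × 3.1 = 137.95 → 138.

cuff 59; hood 166; sleeve 110; collar 138.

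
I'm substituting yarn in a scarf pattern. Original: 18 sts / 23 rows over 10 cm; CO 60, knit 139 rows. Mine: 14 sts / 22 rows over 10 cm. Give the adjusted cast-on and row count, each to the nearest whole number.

Cast on 47 stitches; work 133 rows.

Stitches: 60 × 14/18 = 46.67 → 47.
Rows: 139 × 22/23 = 132.96 → 133.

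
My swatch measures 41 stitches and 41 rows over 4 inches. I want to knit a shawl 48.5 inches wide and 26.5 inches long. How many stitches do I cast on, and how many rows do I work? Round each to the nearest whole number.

Stitch gauge = 41/4 = 10.25 sts/in; 48.5 × 10.25 = 497.12 → 497 sts.
Row gauge = 41/4 = 10.25 rows/in; 26.5 × 10.25 = 271.62 → 272 rows.

Cast on 497 stitches and work 272 rows.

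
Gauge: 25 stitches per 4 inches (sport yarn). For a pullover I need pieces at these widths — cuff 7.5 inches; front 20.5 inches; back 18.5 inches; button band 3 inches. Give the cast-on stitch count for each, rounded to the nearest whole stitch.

Rate = 25/4 = 6.25 sts per in.
cuff: 7.5 × 6.25 = 46.88 → 47.
front: 20.5 × 6.25 = 128.12 → 128.
back: 18.5 × 6.25 = 115.62 → 116.
button band: 3 × 6.25 = 18.75 → 19.

cuff 47; front 128; back 116; button band 19.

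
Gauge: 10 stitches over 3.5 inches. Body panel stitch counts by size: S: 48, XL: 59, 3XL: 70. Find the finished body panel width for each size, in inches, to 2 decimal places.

S 16.80 inches; XL 20.65 inches; 3XL 24.50 inches.

10/3.5 = 2.857 sts per in.
S: 48 / 2.857 = 16.800 → 16.80 in.
XL: 59 / 2.857 = 20.650 → 20.65 in.
3XL: 70 / 2.857 = 24.500 → 24.50 in.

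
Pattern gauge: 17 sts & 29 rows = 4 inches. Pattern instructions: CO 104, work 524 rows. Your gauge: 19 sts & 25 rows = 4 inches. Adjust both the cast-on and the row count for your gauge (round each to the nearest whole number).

Cast on 116 stitches; work 452 rows.

Stitches: 104 × 19/17 = 116.24 → 116.
Rows: 524 × 25/29 = 451.72 → 452.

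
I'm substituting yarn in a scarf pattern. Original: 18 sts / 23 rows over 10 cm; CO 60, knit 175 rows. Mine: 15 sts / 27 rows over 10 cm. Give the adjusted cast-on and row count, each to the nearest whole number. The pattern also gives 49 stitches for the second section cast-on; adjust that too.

Stitches: 60 × 15/18 = 50.00 → 50.
Rows: 175 × 27/23 = 205.43 → 205.
second section cast-on: 49 × 15/18 = 40.83 → 41.

Cast on 50 stitches; work 205 rows; second section cast-on 41 stitches.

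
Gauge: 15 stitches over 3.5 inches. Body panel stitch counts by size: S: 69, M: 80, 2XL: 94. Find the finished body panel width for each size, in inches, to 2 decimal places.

15/3.5 = 4.286 sts per in.
S: 69 / 4.286 = 16.100 → 16.10 in.
M: 80 / 4.286 = 18.667 → 18.67 in.
2XL: 94 / 4.286 = 21.933 → 21.93 in.

S 16.10 inches; M 18.67 inches; 2XL 21.93 inches.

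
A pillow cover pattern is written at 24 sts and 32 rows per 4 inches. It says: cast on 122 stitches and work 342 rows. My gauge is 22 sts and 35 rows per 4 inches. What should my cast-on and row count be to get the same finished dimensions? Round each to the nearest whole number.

Stitches: 122 × 22/24 = 111.83 → 112.
Rows: 342 × 35/32 = 374.06 → 374.

Cast on 112 stitches; work 374 rows.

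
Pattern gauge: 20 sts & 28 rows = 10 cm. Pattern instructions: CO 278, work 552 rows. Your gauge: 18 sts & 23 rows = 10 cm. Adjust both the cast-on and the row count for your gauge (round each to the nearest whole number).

Cast on 250 stitches; work 453 rows.

Stitches: 278 × 18/20 = 250.20 → 250.
Rows: 552 × 23/28 = 453.43 → 453.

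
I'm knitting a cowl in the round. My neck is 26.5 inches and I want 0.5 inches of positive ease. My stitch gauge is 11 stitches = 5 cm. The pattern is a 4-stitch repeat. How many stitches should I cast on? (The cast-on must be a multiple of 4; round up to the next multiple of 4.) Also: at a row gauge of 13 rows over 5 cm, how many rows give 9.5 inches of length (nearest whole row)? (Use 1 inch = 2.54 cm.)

Finished = 26.5 + 0.5 = 27 inches.
27 inches × 2.54 = 68.58 cm.
11/5 = 2.2 sts per cm; 68.58 × 2.2 = 150.88 sts.
Next multiple of 4 → 152.
9.5 inches = 24.13 cm; × 2.6 = 62.74 → 63 rows.

Cast on 152 stitches; work 63 rows.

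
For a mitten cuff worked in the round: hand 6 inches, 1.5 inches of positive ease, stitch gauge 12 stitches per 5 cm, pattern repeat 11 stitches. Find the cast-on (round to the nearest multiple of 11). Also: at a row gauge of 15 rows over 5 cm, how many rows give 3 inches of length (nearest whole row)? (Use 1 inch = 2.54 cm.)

Finished = 6 + 1.5 = 7.5 inches.
7.5 inches × 2.54 = 19.05 cm.
12/5 = 2.4 sts per cm; 19.05 × 2.4 = 45.72 sts.
Nearest multiple of 11 → 44.
3 inches = 7.62 cm; × 3 = 22.86 → 23 rows.

Cast on 44 stitches; work 23 rows.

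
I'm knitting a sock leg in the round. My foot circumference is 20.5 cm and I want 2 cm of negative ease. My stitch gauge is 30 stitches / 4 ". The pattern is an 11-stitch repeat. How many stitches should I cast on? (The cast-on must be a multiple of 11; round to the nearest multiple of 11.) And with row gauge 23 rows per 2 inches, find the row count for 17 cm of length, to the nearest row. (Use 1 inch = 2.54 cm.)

Cast on 55 stitches; work 77 rows.

Finished = 20.5 − 2 = 18.5 cm.
18.5 cm × 1/2.54 = 7.28 inches.
30/4 = 7.5 sts per in; 7.28 × 7.5 = 54.63 sts.
Nearest multiple of 11 → 55.
17 cm = 6.69 inches; × 11.5 = 76.97 → 77 rows.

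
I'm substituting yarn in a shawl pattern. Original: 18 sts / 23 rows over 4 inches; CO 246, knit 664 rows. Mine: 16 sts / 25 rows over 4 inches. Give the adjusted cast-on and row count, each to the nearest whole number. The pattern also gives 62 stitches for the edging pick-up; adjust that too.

Stitches: 246 × 16/18 = 218.67 → 219.
Rows: 664 × 25/23 = 721.74 → 722.
edging pick-up: 62 × 16/18 = 55.11 → 55.

Cast on 219 stitches; work 722 rows; edging pick-up 55 stitches.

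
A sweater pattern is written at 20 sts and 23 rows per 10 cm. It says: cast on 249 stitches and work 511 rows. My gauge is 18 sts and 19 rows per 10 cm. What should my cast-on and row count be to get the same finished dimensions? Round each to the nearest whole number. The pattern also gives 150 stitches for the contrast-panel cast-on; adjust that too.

Stitches: 249 × 18/20 = 224.10 → 224.
Rows: 511 × 19/23 = 422.13 → 422.
contrast-panel cast-on: 150 × 18/20 = 135.00 → 135.

Cast on 224 stitches; work 422 rows; contrast-panel cast-on 135 stitches.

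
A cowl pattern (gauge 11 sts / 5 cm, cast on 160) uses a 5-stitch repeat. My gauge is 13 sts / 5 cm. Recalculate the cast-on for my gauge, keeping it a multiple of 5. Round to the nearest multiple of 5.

160 × 13 / 11 = 189.09.
Nearest multiple of 5: 190.

CO 190 sts.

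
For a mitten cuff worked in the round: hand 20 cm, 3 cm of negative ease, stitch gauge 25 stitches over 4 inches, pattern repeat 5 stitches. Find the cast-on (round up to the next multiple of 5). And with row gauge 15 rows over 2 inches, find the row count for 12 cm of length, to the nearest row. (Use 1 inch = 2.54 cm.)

Finished = 20 − 3 = 17 cm.
17 cm × 1/2.54 = 6.69 inches.
25/4 = 6.25 sts per in; 6.69 × 6.25 = 41.83 sts.
Next multiple of 5 → 45.
12 cm = 4.72 inches; × 7.5 = 35.43 → 35 rows.

Cast on 45 stitches; work 35 rows.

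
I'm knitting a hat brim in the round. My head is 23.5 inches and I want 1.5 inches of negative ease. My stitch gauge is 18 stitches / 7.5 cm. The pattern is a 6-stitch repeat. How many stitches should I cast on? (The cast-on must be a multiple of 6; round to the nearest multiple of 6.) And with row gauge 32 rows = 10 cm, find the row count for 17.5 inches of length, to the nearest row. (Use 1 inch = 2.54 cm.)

Cast on 132 stitches; work 142 rows.

Finished = 23.5 − 1.5 = 22 inches.
22 inches × 2.54 = 55.88 cm.
18/7.5 = 2.4 sts per cm; 55.88 × 2.4 = 134.11 sts.
Nearest multiple of 6 → 132.
17.5 inches = 44.45 cm; × 3.2 = 142.24 → 142 rows.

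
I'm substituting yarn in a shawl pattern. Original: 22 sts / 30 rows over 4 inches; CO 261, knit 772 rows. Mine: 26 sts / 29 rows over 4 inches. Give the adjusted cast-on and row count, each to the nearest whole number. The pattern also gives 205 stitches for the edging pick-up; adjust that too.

Stitches: 261 × 26/22 = 308.45 → 308.
Rows: 772 × 29/30 = 746.27 → 746.
edging pick-up: 205 × 26/22 = 242.27 → 242.

Cast on 308 stitches; work 746 rows; edging pick-up 242 stitches.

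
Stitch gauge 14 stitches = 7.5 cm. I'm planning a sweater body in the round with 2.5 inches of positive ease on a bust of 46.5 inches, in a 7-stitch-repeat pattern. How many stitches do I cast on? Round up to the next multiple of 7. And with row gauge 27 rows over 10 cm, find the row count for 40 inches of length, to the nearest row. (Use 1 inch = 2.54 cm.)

Finished = 46.5 + 2.5 = 49 inches.
49 inches × 2.54 = 124.46 cm.
14/7.5 = 1.867 sts per cm; 124.46 × 1.867 = 232.33 sts.
Next multiple of 7 → 238.
40 inches = 101.60 cm; × 2.7 = 274.32 → 274 rows.

Cast on 238 stitches; work 274 rows.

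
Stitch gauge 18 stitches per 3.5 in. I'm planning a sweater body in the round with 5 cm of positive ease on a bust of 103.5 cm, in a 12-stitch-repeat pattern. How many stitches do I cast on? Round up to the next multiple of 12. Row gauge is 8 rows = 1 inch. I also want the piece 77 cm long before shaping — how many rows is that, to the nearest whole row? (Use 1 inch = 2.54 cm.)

Cast on 228 stitches; work 243 rows.

Finished = 103.5 + 5 = 108.5 cm.
108.5 cm × 1/2.54 = 42.72 inches.
18/3.5 = 5.143 sts per in; 42.72 × 5.143 = 219.69 sts.
Next multiple of 12 → 228.
77 cm = 30.31 inches; × 8 = 242.52 → 243 rows.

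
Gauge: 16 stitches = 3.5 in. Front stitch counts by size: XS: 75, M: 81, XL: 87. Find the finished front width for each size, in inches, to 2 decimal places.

16/3.5 = 4.571 sts per in.
XS: 75 / 4.571 = 16.406 → 16.41 in.
M: 81 / 4.571 = 17.719 → 17.72 in.
XL: 87 / 4.571 = 19.031 → 19.03 in.

XS 16.41 inches; M 17.72 inches; XL 19.03 inches.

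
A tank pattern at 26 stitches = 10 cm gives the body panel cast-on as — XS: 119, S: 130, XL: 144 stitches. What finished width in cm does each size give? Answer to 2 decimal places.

26/10 = 2.6 sts per cm.
XS: 119 / 2.6 = 45.769 → 45.77 cm.
S: 130 / 2.6 = 50.000 → 50.00 cm.
XL: 144 / 2.6 = 55.385 → 55.38 cm.

XS 45.77 cm; S 50.00 cm; XL 55.38 cm.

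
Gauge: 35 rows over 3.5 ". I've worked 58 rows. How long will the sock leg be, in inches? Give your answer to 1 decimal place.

35 rows / 3.5 inch = 10 rows per inch.
58 / 10 = 5.80 inches.

5.8 inches.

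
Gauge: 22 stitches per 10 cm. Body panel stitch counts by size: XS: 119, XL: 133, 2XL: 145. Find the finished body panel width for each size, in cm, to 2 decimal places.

22/10 = 2.2 sts per cm.
XS: 119 / 2.2 = 54.091 → 54.09 cm.
XL: 133 / 2.2 = 60.455 → 60.45 cm.
2XL: 145 / 2.2 = 65.909 → 65.91 cm.

XS 54.09 cm; XL 60.45 cm; 2XL 65.91 cm.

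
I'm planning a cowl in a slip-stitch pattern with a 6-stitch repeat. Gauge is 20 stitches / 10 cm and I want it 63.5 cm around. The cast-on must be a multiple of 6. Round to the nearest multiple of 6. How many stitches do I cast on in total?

20 / 10 = 2 sts per cm.
63.5 × 2 = 127.00 sts.
Nearest multiple of 6: 126.

CO 126 sts.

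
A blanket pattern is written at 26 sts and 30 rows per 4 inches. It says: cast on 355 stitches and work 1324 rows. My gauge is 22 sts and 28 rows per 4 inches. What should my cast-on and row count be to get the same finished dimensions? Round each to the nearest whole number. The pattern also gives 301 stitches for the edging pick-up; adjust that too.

Stitches: 355 × 22/26 = 300.38 → 300.
Rows: 1324 × 28/30 = 1235.73 → 1236.
edging pick-up: 301 × 22/26 = 254.69 → 255.

Cast on 300 stitches; work 1236 rows; edging pick-up 255 stitches.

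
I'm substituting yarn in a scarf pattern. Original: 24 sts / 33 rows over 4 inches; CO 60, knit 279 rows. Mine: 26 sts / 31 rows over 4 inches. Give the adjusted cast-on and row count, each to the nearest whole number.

Cast on 65 stitches; work 262 rows.

Stitches: 60 × 26/24 = 65.00 → 65.
Rows: 279 × 31/33 = 262.09 → 262.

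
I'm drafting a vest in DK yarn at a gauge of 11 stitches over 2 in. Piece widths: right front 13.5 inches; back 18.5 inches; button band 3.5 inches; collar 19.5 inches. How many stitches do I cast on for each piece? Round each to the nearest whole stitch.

Rate = 11/2 = 5.5 sts per in.
right front: 13.5 × 5.5 = 74.25 → 74.
back: 18.5 × 5.5 = 101.75 → 102.
button band: 3.5 × 5.5 = 19.25 → 19.
collar: 19.5 × 5.5 = 107.25 → 107.

right front 74; back 102; button band 19; collar 107.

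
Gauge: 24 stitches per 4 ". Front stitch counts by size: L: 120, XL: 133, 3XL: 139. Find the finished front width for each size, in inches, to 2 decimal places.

L 20.00 inches; XL 22.17 inches; 3XL 23.17 inches.

24/4 = 6 sts per in.
L: 120 / 6 = 20.000 → 20.00 in.
XL: 133 / 6 = 22.167 → 22.17 in.
3XL: 139 / 6 = 23.167 → 23.17 in.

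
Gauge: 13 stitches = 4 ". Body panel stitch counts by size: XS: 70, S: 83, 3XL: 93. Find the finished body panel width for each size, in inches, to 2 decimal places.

XS 21.54 inches; S 25.54 inches; 3XL 28.62 inches.

13/4 = 3.25 sts per in.
XS: 70 / 3.25 = 21.538 → 21.54 in.
S: 83 / 3.25 = 25.538 → 25.54 in.
3XL: 93 / 3.25 = 28.615 → 28.62 in.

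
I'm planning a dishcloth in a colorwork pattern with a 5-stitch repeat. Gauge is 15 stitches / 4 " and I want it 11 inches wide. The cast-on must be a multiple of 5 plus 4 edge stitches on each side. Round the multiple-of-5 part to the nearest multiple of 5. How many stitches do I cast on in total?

CO 43 sts.

15 / 4 = 3.75 sts per inch.
11 × 3.75 = 41.25 sts.
Less 8 edge sts → 33.25 for the repeat.
Nearest multiple of 5: 35.
Add back 8 edge sts → 43.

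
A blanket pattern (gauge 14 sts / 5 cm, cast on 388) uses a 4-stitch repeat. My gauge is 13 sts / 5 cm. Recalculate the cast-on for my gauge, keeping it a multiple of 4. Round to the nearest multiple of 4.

Cast on 360 stitches.

388 × 13 / 14 = 360.29.
Nearest multiple of 4: 360.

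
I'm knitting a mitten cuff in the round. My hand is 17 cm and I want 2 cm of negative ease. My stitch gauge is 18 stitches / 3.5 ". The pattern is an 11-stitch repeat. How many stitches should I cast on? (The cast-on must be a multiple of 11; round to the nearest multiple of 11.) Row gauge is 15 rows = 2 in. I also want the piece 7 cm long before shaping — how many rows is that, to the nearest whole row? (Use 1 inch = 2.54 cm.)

Finished = 17 − 2 = 15 cm.
15 cm × 1/2.54 = 5.91 inches.
18/3.5 = 5.143 sts per in; 5.91 × 5.143 = 30.37 sts.
Nearest multiple of 11 → 33.
7 cm = 2.76 inches; × 7.5 = 20.67 → 21 rows.

Cast on 33 stitches; work 21 rows.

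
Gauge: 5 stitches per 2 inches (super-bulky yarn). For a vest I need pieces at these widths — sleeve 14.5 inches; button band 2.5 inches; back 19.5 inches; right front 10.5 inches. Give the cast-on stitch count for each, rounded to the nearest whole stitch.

sleeve 36; button band 6; back 49; right front 26.

Rate = 5/2 = 2.5 sts per in.
sleeve: 14.5 × 2.5 = 36.25 → 36.
button band: 2.5 × 2.5 = 6.25 → 6.
back: 19.5 × 2.5 = 48.75 → 49.
right front: 10.5 × 2.5 = 26.25 → 26.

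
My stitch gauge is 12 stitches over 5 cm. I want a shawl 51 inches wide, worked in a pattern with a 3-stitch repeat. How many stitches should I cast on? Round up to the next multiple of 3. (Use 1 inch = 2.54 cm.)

51 in = 51 × 2.54 = 129.54 cm.
12 / 5 = 2.4 sts/cm.
129.54 × 2.4 = 310.90 sts.
→ 312.

CO 312 sts.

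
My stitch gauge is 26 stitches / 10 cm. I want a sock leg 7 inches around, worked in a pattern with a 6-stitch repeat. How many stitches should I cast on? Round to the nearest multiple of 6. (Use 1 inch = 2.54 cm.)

7 in = 7 × 2.54 = 17.78 cm.
26 / 10 = 2.6 sts/cm.
17.78 × 2.6 = 46.23 sts.
→ 48.

48 stitches.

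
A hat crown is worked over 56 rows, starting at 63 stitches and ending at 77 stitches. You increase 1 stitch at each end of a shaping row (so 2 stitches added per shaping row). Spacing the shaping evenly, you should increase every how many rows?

Stitches to add: |77 − 63| = 14.
Shaping rows needed: 14 / 2 = 7.
56 rows / 7 = every 8 rows.

Increase every 8th row.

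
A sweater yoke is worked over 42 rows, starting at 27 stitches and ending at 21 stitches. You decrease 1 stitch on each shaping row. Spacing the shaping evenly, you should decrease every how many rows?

Decrease every 7th row.

Stitches to remove: |21 − 27| = 6.
Shaping rows needed: 6 / 1 = 6.
42 rows / 6 = every 7 rows.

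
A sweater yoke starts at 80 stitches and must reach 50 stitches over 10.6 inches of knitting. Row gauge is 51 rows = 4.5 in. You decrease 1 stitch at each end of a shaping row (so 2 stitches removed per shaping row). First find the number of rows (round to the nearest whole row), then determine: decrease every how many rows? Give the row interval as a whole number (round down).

Rows = 10.6 × 11.333 = 120.1 → 120 rows.
Stitches to remove: 30 → 15 shaping rows (at 2 st each).
120 / 15 = 8.00 → every 8 rows.

Decrease every 8th row.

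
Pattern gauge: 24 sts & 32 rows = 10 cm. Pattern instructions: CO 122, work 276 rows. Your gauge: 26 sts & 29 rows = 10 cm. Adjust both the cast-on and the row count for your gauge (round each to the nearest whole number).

Cast on 132 stitches; work 250 rows.

Stitches: 122 × 26/24 = 132.17 → 132.
Rows: 276 × 29/32 = 250.12 → 250.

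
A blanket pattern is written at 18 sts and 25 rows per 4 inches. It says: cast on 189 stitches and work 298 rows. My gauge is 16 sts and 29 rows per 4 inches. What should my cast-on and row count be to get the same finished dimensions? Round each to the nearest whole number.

Stitches: 189 × 16/18 = 168.00 → 168.
Rows: 298 × 29/25 = 345.68 → 346.

Cast on 168 stitches; work 346 rows.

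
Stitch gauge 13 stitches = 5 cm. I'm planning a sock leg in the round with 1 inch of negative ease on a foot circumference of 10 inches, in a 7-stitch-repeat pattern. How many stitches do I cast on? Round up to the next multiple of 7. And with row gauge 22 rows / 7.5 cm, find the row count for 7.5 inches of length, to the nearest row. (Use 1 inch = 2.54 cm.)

Finished = 10 − 1 = 9 inches.
9 inches × 2.54 = 22.86 cm.
13/5 = 2.6 sts per cm; 22.86 × 2.6 = 59.44 sts.
Next multiple of 7 → 63.
7.5 inches = 19.05 cm; × 2.933 = 55.88 → 56 rows.

Cast on 63 stitches; work 56 rows.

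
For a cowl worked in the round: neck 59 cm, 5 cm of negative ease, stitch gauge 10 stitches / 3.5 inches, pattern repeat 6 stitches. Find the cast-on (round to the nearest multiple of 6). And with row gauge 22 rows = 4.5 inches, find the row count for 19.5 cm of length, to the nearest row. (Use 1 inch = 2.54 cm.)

Cast on 60 stitches; work 38 rows.

Finished = 59 − 5 = 54 cm.
54 cm × 1/2.54 = 21.26 inches.
10/3.5 = 2.857 sts per in; 21.26 × 2.857 = 60.74 sts.
Nearest multiple of 6 → 60.
19.5 cm = 7.68 inches; × 4.889 = 37.53 → 38 rows.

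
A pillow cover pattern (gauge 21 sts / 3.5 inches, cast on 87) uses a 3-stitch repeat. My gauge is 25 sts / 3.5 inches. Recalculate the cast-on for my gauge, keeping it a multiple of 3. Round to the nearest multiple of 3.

87 × 25 / 21 = 103.57.
Nearest multiple of 3: 105.

Cast on 105 stitches.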